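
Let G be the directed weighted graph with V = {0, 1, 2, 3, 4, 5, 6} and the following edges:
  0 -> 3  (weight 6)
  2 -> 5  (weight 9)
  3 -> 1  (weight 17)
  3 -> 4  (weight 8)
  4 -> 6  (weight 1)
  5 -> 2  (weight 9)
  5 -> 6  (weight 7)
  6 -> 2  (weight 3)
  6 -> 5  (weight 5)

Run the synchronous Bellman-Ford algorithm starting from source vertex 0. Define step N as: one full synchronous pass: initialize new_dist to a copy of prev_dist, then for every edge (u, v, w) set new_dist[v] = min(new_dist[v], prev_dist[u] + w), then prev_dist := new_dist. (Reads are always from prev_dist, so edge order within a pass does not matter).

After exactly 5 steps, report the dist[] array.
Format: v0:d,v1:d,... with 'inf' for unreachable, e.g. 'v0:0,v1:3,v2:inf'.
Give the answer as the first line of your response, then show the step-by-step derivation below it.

v0:0,v1:23,v2:18,v3:6,v4:14,v5:20,v6:15

step 1: dist = v0:0,v1:inf,v2:inf,v3:6,v4:inf,v5:inf,v6:inf
step 2: dist = v0:0,v1:23,v2:inf,v3:6,v4:14,v5:inf,v6:inf
step 3: dist = v0:0,v1:23,v2:inf,v3:6,v4:14,v5:inf,v6:15
step 4: dist = v0:0,v1:23,v2:18,v3:6,v4:14,v5:20,v6:15
step 5: dist = v0:0,v1:23,v2:18,v3:6,v4:14,v5:20,v6:15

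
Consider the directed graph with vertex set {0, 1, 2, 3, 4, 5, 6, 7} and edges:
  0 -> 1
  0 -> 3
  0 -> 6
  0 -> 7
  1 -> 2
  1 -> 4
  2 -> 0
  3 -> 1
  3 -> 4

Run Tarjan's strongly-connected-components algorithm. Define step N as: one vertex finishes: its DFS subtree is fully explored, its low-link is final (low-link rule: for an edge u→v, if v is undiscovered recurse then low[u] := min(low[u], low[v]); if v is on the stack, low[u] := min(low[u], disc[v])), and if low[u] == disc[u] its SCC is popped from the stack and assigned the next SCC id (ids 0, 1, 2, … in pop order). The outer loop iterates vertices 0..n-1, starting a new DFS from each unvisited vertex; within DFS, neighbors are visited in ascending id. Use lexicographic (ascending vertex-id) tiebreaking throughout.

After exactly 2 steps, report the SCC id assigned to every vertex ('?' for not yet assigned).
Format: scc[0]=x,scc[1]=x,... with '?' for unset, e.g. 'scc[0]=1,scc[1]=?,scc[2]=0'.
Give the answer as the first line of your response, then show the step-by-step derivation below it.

scc[0]=?,scc[1]=?,scc[2]=?,scc[3]=?,scc[4]=0,scc[5]=?,scc[6]=?,scc[7]=?

step 1: low=(low[0]=0,low[1]=1,low[2]=0,low[3]=?,low[4]=?,low[5]=?,low[6]=?,low[7]=?); scc=(scc[0]=?,scc[1]=?,scc[2]=?,scc[3]=?,scc[4]=?,scc[5]=?,scc[6]=?,scc[7]=?)
step 2: low=(low[0]=0,low[1]=0,low[2]=0,low[3]=?,low[4]=3,low[5]=?,low[6]=?,low[7]=?); scc=(scc[0]=?,scc[1]=?,scc[2]=?,scc[3]=?,scc[4]=0,scc[5]=?,scc[6]=?,scc[7]=?)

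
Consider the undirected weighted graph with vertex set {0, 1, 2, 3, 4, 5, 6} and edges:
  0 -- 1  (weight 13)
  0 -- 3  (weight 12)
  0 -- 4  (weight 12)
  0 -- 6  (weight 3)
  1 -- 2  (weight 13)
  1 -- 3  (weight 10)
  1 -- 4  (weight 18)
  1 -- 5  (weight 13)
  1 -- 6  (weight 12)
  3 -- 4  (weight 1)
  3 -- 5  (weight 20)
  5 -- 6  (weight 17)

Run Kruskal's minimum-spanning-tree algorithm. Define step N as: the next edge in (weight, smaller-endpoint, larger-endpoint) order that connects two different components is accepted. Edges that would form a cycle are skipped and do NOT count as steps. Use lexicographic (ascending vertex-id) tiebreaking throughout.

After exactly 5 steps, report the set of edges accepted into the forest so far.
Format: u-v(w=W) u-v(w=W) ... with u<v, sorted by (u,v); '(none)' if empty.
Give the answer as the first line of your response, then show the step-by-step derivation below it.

0-3(w=12) 0-6(w=3) 1-2(w=13) 1-3(w=10) 3-4(w=1)

step 1: add edge 3-4 (w=1); MST = {3-4(w=1)}
step 2: add edge 0-6 (w=3); MST = {0-6(w=3) 3-4(w=1)}
step 3: add edge 1-3 (w=10); MST = {0-6(w=3) 1-3(w=10) 3-4(w=1)}
step 4: add edge 0-3 (w=12); MST = {0-3(w=12) 0-6(w=3) 1-3(w=10) 3-4(w=1)}
step 5: add edge 1-2 (w=13); MST = {0-3(w=12) 0-6(w=3) 1-2(w=13) 1-3(w=10) 3-4(w=1)}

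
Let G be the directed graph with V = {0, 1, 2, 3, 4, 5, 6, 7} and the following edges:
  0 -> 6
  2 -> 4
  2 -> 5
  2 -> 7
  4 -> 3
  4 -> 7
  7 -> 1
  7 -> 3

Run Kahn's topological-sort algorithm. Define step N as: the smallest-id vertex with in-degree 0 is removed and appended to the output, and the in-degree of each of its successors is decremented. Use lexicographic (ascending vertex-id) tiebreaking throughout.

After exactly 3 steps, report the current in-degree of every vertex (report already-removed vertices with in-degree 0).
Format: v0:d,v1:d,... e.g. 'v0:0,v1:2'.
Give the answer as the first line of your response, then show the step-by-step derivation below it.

v0:0,v1:1,v2:0,v3:1,v4:0,v5:0,v6:0,v7:0

step 1: output 0; order=[0]; indeg=(0,1,0,2,1,1,0,2)
step 2: output 2; order=[0,2]; indeg=(0,1,0,2,0,0,0,1)
step 3: output 4; order=[0,2,4]; indeg=(0,1,0,1,0,0,0,0)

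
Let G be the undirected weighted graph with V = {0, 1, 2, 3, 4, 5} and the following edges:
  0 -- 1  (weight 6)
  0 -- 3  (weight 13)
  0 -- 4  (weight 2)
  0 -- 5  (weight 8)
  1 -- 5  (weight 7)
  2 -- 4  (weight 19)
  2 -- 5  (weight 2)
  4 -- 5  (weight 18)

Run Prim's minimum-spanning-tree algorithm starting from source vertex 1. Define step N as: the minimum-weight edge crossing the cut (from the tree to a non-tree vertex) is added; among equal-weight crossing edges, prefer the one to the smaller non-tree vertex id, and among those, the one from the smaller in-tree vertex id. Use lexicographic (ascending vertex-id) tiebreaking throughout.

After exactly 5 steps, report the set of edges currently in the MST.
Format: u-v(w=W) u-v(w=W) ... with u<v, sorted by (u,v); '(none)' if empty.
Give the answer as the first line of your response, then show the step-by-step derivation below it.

0-1(w=6) 0-3(w=13) 0-4(w=2) 1-5(w=7) 2-5(w=2)

step 1: add edge 0-1 (w=6); MST = {0-1(w=6)}
step 2: add edge 0-4 (w=2); MST = {0-1(w=6) 0-4(w=2)}
step 3: add edge 1-5 (w=7); MST = {0-1(w=6) 0-4(w=2) 1-5(w=7)}
step 4: add edge 2-5 (w=2); MST = {0-1(w=6) 0-4(w=2) 1-5(w=7) 2-5(w=2)}
step 5: add edge 0-3 (w=13); MST = {0-1(w=6) 0-3(w=13) 0-4(w=2) 1-5(w=7) 2-5(w=2)}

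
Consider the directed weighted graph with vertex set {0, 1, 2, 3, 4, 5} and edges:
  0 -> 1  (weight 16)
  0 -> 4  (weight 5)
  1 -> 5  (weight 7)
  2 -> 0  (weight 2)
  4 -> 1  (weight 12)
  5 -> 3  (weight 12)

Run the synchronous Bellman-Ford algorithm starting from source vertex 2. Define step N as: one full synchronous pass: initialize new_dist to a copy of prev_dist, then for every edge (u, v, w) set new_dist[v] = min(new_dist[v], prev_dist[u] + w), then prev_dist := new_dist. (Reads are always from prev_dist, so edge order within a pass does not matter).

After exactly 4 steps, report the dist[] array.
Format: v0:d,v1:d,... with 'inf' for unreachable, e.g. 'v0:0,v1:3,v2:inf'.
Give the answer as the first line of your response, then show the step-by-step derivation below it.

v0:2,v1:18,v2:0,v3:37,v4:7,v5:25

step 1: dist = v0:2,v1:inf,v2:0,v3:inf,v4:inf,v5:inf
step 2: dist = v0:2,v1:18,v2:0,v3:inf,v4:7,v5:inf
step 3: dist = v0:2,v1:18,v2:0,v3:inf,v4:7,v5:25
step 4: dist = v0:2,v1:18,v2:0,v3:37,v4:7,v5:25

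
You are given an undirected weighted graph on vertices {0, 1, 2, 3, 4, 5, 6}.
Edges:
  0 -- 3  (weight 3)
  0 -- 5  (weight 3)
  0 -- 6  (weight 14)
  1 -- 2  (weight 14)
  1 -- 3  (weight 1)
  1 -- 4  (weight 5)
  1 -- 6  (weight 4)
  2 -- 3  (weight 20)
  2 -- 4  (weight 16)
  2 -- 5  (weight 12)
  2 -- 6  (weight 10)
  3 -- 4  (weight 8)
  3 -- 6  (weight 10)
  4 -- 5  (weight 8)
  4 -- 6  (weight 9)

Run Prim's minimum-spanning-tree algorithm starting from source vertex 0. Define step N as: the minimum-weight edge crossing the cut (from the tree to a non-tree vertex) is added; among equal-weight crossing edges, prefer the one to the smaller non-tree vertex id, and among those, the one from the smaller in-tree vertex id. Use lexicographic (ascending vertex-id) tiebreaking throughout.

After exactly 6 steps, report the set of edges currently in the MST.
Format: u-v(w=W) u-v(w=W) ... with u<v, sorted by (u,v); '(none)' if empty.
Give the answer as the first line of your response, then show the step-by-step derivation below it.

0-3(w=3) 0-5(w=3) 1-3(w=1) 1-4(w=5) 1-6(w=4) 2-6(w=10)

step 1: add edge 0-3 (w=3); MST = {0-3(w=3)}
step 2: add edge 1-3 (w=1); MST = {0-3(w=3) 1-3(w=1)}
step 3: add edge 0-5 (w=3); MST = {0-3(w=3) 0-5(w=3) 1-3(w=1)}
step 4: add edge 1-6 (w=4); MST = {0-3(w=3) 0-5(w=3) 1-3(w=1) 1-6(w=4)}
step 5: add edge 1-4 (w=5); MST = {0-3(w=3) 0-5(w=3) 1-3(w=1) 1-4(w=5) 1-6(w=4)}
step 6: add edge 2-6 (w=10); MST = {0-3(w=3) 0-5(w=3) 1-3(w=1) 1-4(w=5) 1-6(w=4) 2-6(w=10)}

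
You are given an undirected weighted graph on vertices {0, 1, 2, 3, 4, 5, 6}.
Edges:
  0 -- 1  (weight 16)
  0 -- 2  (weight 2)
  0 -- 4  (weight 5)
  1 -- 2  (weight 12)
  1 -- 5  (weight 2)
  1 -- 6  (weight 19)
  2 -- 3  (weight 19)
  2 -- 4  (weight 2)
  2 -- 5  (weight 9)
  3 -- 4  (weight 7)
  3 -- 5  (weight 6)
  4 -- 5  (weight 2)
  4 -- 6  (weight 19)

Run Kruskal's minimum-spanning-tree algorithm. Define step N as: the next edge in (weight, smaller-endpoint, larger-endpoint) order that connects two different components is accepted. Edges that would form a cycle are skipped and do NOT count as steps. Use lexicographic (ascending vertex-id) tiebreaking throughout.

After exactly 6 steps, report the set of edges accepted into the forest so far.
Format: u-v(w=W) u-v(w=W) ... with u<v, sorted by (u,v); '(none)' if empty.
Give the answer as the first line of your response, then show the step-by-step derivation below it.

0-2(w=2) 1-5(w=2) 1-6(w=19) 2-4(w=2) 3-5(w=6) 4-5(w=2)

step 1: add edge 0-2 (w=2); MST = {0-2(w=2)}
step 2: add edge 1-5 (w=2); MST = {0-2(w=2) 1-5(w=2)}
step 3: add edge 2-4 (w=2); MST = {0-2(w=2) 1-5(w=2) 2-4(w=2)}
step 4: add edge 4-5 (w=2); MST = {0-2(w=2) 1-5(w=2) 2-4(w=2) 4-5(w=2)}
step 5: add edge 3-5 (w=6); MST = {0-2(w=2) 1-5(w=2) 2-4(w=2) 3-5(w=6) 4-5(w=2)}
step 6: add edge 1-6 (w=19); MST = {0-2(w=2) 1-5(w=2) 1-6(w=19) 2-4(w=2) 3-5(w=6) 4-5(w=2)}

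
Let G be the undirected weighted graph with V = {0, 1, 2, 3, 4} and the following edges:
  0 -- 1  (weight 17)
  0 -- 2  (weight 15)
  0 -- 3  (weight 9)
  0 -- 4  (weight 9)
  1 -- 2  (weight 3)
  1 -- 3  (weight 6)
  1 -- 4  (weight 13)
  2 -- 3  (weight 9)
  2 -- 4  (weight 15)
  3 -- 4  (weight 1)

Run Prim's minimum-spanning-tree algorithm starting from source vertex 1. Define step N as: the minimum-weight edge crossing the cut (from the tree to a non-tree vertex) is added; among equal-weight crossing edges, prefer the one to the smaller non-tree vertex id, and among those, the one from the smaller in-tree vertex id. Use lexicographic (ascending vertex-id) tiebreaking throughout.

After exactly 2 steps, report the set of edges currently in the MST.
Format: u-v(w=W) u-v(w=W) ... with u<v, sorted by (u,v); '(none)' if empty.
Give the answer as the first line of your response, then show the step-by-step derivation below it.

1-2(w=3) 1-3(w=6)

step 1: add edge 1-2 (w=3); MST = {1-2(w=3)}
step 2: add edge 1-3 (w=6); MST = {1-2(w=3) 1-3(w=6)}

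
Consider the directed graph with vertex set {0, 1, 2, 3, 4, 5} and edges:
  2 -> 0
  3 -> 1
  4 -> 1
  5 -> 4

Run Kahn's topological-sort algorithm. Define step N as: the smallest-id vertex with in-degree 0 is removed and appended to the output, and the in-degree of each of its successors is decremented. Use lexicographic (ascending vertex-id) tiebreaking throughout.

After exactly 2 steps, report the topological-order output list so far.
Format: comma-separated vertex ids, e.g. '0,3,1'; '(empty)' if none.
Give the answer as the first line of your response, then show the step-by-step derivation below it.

2,0

step 1: output 2; order=[2]; indeg=(0,2,0,0,1,0)
step 2: output 0; order=[2,0]; indeg=(0,2,0,0,1,0)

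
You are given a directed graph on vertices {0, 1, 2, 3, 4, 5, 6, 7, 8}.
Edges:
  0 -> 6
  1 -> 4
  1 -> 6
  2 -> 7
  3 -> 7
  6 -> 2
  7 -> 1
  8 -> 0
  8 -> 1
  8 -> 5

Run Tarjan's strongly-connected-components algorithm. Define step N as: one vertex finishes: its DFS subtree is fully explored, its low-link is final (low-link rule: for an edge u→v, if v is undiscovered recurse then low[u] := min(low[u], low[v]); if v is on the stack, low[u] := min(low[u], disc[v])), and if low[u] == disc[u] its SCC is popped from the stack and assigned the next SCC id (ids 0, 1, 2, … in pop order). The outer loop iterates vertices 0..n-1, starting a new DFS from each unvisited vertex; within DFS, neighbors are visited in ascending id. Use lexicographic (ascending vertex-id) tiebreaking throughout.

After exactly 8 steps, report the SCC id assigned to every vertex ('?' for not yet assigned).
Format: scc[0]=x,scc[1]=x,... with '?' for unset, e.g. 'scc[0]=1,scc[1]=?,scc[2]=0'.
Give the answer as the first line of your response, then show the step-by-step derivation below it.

scc[0]=2,scc[1]=1,scc[2]=1,scc[3]=3,scc[4]=0,scc[5]=4,scc[6]=1,scc[7]=1,scc[8]=?

step 1: low=(low[0]=0,low[1]=4,low[2]=2,low[3]=?,low[4]=5,low[5]=?,low[6]=1,low[7]=3,low[8]=?); scc=(scc[0]=?,scc[1]=?,scc[2]=?,scc[3]=?,scc[4]=0,scc[5]=?,scc[6]=?,scc[7]=?,scc[8]=?)
step 2: low=(low[0]=0,low[1]=1,low[2]=2,low[3]=?,low[4]=5,low[5]=?,low[6]=1,low[7]=3,low[8]=?); scc=(scc[0]=?,scc[1]=?,scc[2]=?,scc[3]=?,scc[4]=0,scc[5]=?,scc[6]=?,scc[7]=?,scc[8]=?)
step 3: low=(low[0]=0,low[1]=1,low[2]=2,low[3]=?,low[4]=5,low[5]=?,low[6]=1,low[7]=1,low[8]=?); scc=(scc[0]=?,scc[1]=?,scc[2]=?,scc[3]=?,scc[4]=0,scc[5]=?,scc[6]=?,scc[7]=?,scc[8]=?)
step 4: low=(low[0]=0,low[1]=1,low[2]=1,low[3]=?,low[4]=5,low[5]=?,low[6]=1,low[7]=1,low[8]=?); scc=(scc[0]=?,scc[1]=?,scc[2]=?,scc[3]=?,scc[4]=0,scc[5]=?,scc[6]=?,scc[7]=?,scc[8]=?)
step 5: low=(low[0]=0,low[1]=1,low[2]=1,low[3]=?,low[4]=5,low[5]=?,low[6]=1,low[7]=1,low[8]=?); scc=(scc[0]=?,scc[1]=1,scc[2]=1,scc[3]=?,scc[4]=0,scc[5]=?,scc[6]=1,scc[7]=1,scc[8]=?)
step 6: low=(low[0]=0,low[1]=1,low[2]=1,low[3]=?,low[4]=5,low[5]=?,low[6]=1,low[7]=1,low[8]=?); scc=(scc[0]=2,scc[1]=1,scc[2]=1,scc[3]=?,scc[4]=0,scc[5]=?,scc[6]=1,scc[7]=1,scc[8]=?)
step 7: low=(low[0]=0,low[1]=1,low[2]=1,low[3]=6,low[4]=5,low[5]=?,low[6]=1,low[7]=1,low[8]=?); scc=(scc[0]=2,scc[1]=1,scc[2]=1,scc[3]=3,scc[4]=0,scc[5]=?,scc[6]=1,scc[7]=1,scc[8]=?)
step 8: low=(low[0]=0,low[1]=1,low[2]=1,low[3]=6,low[4]=5,low[5]=7,low[6]=1,low[7]=1,low[8]=?); scc=(scc[0]=2,scc[1]=1,scc[2]=1,scc[3]=3,scc[4]=0,scc[5]=4,scc[6]=1,scc[7]=1,scc[8]=?)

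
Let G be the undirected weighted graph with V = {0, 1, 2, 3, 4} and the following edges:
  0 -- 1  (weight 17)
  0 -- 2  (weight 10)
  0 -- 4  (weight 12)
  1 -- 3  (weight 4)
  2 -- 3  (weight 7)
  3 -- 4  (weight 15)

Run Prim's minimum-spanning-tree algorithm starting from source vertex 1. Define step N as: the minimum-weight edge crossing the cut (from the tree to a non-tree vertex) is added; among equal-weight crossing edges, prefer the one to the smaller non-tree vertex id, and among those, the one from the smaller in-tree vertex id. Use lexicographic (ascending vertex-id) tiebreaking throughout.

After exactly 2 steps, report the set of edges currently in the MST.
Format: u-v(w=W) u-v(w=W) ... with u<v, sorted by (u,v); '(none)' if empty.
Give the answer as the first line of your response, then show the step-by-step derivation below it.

1-3(w=4) 2-3(w=7)

step 1: add edge 1-3 (w=4); MST = {1-3(w=4)}
step 2: add edge 2-3 (w=7); MST = {1-3(w=4) 2-3(w=7)}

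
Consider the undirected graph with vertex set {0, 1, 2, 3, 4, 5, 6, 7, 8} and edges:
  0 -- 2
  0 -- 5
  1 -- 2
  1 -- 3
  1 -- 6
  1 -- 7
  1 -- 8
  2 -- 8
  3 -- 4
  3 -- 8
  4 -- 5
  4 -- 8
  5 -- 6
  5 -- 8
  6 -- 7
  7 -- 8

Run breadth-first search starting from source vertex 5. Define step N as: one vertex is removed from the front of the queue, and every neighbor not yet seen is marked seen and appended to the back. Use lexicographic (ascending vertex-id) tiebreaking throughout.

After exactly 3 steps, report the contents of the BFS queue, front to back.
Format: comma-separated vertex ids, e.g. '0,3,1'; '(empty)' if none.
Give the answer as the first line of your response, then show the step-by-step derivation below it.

6,8,2,3

step 1: dequeue 5; queue=[0,4,6,8]; order=5
step 2: dequeue 0; queue=[4,6,8,2]; order=5,0
step 3: dequeue 4; queue=[6,8,2,3]; order=5,0,4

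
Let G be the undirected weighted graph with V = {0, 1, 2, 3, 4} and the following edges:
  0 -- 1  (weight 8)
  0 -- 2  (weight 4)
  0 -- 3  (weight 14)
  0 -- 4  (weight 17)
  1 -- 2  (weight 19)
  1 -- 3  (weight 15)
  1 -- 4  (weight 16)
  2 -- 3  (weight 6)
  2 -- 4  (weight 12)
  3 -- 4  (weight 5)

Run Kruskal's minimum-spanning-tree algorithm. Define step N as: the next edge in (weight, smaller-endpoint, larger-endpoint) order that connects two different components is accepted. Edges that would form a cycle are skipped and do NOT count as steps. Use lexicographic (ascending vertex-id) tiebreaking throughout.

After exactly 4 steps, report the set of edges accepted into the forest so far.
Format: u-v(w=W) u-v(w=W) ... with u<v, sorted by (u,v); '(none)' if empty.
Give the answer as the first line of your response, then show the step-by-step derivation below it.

0-1(w=8) 0-2(w=4) 2-3(w=6) 3-4(w=5)

step 1: add edge 0-2 (w=4); MST = {0-2(w=4)}
step 2: add edge 3-4 (w=5); MST = {0-2(w=4) 3-4(w=5)}
step 3: add edge 2-3 (w=6); MST = {0-2(w=4) 2-3(w=6) 3-4(w=5)}
step 4: add edge 0-1 (w=8); MST = {0-1(w=8) 0-2(w=4) 2-3(w=6) 3-4(w=5)}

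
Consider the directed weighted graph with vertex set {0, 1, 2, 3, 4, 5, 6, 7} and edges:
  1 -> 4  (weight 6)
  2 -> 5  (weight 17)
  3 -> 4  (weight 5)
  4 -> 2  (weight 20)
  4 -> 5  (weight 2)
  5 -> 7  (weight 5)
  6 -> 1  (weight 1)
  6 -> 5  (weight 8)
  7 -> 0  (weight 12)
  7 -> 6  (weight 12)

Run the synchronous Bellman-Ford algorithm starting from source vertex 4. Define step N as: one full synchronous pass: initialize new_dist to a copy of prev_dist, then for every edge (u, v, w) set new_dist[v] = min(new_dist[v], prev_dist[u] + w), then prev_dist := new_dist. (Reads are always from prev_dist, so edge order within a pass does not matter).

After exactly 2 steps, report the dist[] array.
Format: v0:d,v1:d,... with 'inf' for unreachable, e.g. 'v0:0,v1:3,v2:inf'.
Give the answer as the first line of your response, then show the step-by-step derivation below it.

v0:inf,v1:inf,v2:20,v3:inf,v4:0,v5:2,v6:inf,v7:7

step 1: dist = v0:inf,v1:inf,v2:20,v3:inf,v4:0,v5:2,v6:inf,v7:inf
step 2: dist = v0:inf,v1:inf,v2:20,v3:inf,v4:0,v5:2,v6:inf,v7:7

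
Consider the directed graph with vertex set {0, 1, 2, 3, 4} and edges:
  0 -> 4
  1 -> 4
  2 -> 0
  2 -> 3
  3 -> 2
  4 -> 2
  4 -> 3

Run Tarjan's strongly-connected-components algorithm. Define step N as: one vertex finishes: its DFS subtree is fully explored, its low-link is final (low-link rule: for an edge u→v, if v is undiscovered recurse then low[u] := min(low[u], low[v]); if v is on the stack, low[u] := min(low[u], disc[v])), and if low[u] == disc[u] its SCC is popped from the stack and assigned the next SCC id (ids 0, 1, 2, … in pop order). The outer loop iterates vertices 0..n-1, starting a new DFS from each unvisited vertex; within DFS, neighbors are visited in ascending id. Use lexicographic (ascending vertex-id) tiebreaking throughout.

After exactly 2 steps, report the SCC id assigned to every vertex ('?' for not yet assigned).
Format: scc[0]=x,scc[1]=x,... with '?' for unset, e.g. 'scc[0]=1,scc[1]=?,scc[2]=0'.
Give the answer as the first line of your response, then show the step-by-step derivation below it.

scc[0]=?,scc[1]=?,scc[2]=?,scc[3]=?,scc[4]=?

step 1: low=(low[0]=0,low[1]=?,low[2]=0,low[3]=2,low[4]=1); scc=(scc[0]=?,scc[1]=?,scc[2]=?,scc[3]=?,scc[4]=?)
step 2: low=(low[0]=0,low[1]=?,low[2]=0,low[3]=2,low[4]=1); scc=(scc[0]=?,scc[1]=?,scc[2]=?,scc[3]=?,scc[4]=?)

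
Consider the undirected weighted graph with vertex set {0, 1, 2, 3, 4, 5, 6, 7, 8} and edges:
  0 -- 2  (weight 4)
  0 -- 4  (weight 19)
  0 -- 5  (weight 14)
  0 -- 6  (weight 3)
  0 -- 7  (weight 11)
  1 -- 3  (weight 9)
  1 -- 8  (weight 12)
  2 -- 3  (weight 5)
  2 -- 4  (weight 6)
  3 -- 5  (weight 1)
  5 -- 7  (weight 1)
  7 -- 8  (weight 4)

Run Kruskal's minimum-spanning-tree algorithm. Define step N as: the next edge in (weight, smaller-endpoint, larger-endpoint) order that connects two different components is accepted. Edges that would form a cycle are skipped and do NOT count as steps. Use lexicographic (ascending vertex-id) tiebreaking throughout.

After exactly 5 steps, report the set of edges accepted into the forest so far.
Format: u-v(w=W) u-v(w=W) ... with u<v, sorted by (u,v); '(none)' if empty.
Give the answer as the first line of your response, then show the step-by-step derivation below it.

0-2(w=4) 0-6(w=3) 3-5(w=1) 5-7(w=1) 7-8(w=4)

step 1: add edge 3-5 (w=1); MST = {3-5(w=1)}
step 2: add edge 5-7 (w=1); MST = {3-5(w=1) 5-7(w=1)}
step 3: add edge 0-6 (w=3); MST = {0-6(w=3) 3-5(w=1) 5-7(w=1)}
step 4: add edge 0-2 (w=4); MST = {0-2(w=4) 0-6(w=3) 3-5(w=1) 5-7(w=1)}
step 5: add edge 7-8 (w=4); MST = {0-2(w=4) 0-6(w=3) 3-5(w=1) 5-7(w=1) 7-8(w=4)}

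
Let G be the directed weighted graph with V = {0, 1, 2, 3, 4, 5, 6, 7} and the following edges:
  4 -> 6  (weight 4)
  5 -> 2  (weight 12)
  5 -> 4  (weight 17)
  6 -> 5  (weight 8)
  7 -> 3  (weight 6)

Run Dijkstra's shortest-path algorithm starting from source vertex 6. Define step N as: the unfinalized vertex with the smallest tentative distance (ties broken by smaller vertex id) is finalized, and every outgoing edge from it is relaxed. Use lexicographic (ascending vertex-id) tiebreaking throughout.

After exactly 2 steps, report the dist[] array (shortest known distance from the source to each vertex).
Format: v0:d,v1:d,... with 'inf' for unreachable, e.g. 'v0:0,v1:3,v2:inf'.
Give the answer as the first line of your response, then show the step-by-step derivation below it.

v0:inf,v1:inf,v2:20,v3:inf,v4:25,v5:8,v6:0,v7:inf

step 1: dist = v0:inf,v1:inf,v2:inf,v3:inf,v4:inf,v5:8,v6:0,v7:inf
step 2: dist = v0:inf,v1:inf,v2:20,v3:inf,v4:25,v5:8,v6:0,v7:inf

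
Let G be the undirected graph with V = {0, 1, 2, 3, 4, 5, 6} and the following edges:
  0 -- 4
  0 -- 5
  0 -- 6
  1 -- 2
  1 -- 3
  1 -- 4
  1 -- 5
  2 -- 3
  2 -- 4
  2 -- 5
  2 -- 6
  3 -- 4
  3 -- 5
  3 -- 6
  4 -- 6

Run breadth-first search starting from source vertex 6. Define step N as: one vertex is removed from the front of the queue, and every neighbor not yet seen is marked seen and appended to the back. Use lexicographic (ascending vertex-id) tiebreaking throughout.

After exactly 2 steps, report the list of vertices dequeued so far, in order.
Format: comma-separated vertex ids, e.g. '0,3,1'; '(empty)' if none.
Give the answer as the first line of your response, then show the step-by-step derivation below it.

6,0

step 1: dequeue 6; queue=[0,2,3,4]; order=6
step 2: dequeue 0; queue=[2,3,4,5]; order=6,0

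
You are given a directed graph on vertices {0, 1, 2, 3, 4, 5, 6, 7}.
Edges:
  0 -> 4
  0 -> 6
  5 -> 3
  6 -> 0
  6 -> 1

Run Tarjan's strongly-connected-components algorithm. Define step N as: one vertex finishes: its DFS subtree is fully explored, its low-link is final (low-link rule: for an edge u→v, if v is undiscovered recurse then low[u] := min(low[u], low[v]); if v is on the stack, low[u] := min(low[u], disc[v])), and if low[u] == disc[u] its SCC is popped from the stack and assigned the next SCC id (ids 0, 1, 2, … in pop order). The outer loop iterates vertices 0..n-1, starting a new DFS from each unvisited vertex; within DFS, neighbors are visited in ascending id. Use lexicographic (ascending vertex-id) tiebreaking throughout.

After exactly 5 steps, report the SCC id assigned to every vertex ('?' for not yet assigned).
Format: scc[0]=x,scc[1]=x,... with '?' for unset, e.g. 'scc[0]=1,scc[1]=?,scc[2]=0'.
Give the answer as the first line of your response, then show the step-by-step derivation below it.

scc[0]=2,scc[1]=1,scc[2]=3,scc[3]=?,scc[4]=0,scc[5]=?,scc[6]=2,scc[7]=?

step 1: low=(low[0]=0,low[1]=?,low[2]=?,low[3]=?,low[4]=1,low[5]=?,low[6]=?,low[7]=?); scc=(scc[0]=?,scc[1]=?,scc[2]=?,scc[3]=?,scc[4]=0,scc[5]=?,scc[6]=?,scc[7]=?)
step 2: low=(low[0]=0,low[1]=3,low[2]=?,low[3]=?,low[4]=1,low[5]=?,low[6]=0,low[7]=?); scc=(scc[0]=?,scc[1]=1,scc[2]=?,scc[3]=?,scc[4]=0,scc[5]=?,scc[6]=?,scc[7]=?)
step 3: low=(low[0]=0,low[1]=3,low[2]=?,low[3]=?,low[4]=1,low[5]=?,low[6]=0,low[7]=?); scc=(scc[0]=?,scc[1]=1,scc[2]=?,scc[3]=?,scc[4]=0,scc[5]=?,scc[6]=?,scc[7]=?)
step 4: low=(low[0]=0,low[1]=3,low[2]=?,low[3]=?,low[4]=1,low[5]=?,low[6]=0,low[7]=?); scc=(scc[0]=2,scc[1]=1,scc[2]=?,scc[3]=?,scc[4]=0,scc[5]=?,scc[6]=2,scc[7]=?)
step 5: low=(low[0]=0,low[1]=3,low[2]=4,low[3]=?,low[4]=1,low[5]=?,low[6]=0,low[7]=?); scc=(scc[0]=2,scc[1]=1,scc[2]=3,scc[3]=?,scc[4]=0,scc[5]=?,scc[6]=2,scc[7]=?)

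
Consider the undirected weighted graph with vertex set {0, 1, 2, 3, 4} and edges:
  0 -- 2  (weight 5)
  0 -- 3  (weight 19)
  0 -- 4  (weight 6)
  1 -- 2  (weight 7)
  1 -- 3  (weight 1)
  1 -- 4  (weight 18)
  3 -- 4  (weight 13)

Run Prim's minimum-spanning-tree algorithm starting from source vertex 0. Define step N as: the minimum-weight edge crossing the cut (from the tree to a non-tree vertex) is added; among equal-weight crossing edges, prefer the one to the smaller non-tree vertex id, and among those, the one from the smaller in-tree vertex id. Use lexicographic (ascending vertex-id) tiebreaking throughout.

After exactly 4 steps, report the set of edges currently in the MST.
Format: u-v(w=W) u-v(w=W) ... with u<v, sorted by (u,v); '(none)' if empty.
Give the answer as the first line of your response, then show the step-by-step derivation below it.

0-2(w=5) 0-4(w=6) 1-2(w=7) 1-3(w=1)

step 1: add edge 0-2 (w=5); MST = {0-2(w=5)}
step 2: add edge 0-4 (w=6); MST = {0-2(w=5) 0-4(w=6)}
step 3: add edge 1-2 (w=7); MST = {0-2(w=5) 0-4(w=6) 1-2(w=7)}
step 4: add edge 1-3 (w=1); MST = {0-2(w=5) 0-4(w=6) 1-2(w=7) 1-3(w=1)}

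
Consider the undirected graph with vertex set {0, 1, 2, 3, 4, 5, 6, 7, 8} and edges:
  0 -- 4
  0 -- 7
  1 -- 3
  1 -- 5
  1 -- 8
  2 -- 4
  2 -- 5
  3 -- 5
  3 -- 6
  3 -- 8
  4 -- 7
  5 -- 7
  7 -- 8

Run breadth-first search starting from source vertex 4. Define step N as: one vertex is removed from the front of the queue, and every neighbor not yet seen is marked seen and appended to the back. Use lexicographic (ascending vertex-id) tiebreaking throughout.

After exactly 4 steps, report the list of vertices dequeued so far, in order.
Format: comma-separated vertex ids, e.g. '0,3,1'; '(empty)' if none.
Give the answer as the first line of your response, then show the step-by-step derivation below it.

4,0,2,7

step 1: dequeue 4; queue=[0,2,7]; order=4
step 2: dequeue 0; queue=[2,7]; order=4,0
step 3: dequeue 2; queue=[7,5]; order=4,0,2
step 4: dequeue 7; queue=[5,8]; order=4,0,2,7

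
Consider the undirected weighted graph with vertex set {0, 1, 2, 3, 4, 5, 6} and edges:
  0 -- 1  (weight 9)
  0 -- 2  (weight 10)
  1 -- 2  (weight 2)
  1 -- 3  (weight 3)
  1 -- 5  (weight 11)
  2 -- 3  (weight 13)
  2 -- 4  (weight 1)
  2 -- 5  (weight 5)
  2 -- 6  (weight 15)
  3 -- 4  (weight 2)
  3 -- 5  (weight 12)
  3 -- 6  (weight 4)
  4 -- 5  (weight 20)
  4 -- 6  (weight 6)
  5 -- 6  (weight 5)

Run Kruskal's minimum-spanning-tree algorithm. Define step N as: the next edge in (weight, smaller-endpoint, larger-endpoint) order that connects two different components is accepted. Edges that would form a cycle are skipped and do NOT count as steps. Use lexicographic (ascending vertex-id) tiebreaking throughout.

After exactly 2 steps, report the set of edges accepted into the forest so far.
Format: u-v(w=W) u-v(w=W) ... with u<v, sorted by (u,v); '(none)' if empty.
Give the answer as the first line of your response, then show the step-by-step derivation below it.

1-2(w=2) 2-4(w=1)

step 1: add edge 2-4 (w=1); MST = {2-4(w=1)}
step 2: add edge 1-2 (w=2); MST = {1-2(w=2) 2-4(w=1)}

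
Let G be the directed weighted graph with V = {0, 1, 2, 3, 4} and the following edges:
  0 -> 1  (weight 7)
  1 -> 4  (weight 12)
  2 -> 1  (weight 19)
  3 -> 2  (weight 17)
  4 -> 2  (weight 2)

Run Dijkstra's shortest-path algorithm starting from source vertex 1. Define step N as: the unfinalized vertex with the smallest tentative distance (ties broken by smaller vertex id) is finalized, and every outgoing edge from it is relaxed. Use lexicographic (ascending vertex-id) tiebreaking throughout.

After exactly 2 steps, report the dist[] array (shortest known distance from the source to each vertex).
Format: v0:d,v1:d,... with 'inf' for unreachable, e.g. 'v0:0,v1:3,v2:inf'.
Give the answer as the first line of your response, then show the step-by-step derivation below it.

v0:inf,v1:0,v2:14,v3:inf,v4:12

step 1: dist = v0:inf,v1:0,v2:inf,v3:inf,v4:12
step 2: dist = v0:inf,v1:0,v2:14,v3:inf,v4:12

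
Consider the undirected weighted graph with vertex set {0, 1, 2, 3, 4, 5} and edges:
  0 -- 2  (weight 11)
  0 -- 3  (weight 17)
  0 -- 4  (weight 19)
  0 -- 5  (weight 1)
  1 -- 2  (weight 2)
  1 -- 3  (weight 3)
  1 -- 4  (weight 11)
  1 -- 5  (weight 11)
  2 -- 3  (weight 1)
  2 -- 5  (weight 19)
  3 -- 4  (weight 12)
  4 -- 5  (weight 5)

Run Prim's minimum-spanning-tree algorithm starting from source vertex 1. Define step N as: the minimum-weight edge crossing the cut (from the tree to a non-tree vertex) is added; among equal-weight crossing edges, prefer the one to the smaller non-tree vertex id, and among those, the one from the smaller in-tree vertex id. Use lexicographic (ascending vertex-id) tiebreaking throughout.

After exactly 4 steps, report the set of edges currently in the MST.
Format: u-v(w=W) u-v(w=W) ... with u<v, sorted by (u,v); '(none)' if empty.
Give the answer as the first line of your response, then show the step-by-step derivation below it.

0-2(w=11) 0-5(w=1) 1-2(w=2) 2-3(w=1)

step 1: add edge 1-2 (w=2); MST = {1-2(w=2)}
step 2: add edge 2-3 (w=1); MST = {1-2(w=2) 2-3(w=1)}
step 3: add edge 0-2 (w=11); MST = {0-2(w=11) 1-2(w=2) 2-3(w=1)}
step 4: add edge 0-5 (w=1); MST = {0-2(w=11) 0-5(w=1) 1-2(w=2) 2-3(w=1)}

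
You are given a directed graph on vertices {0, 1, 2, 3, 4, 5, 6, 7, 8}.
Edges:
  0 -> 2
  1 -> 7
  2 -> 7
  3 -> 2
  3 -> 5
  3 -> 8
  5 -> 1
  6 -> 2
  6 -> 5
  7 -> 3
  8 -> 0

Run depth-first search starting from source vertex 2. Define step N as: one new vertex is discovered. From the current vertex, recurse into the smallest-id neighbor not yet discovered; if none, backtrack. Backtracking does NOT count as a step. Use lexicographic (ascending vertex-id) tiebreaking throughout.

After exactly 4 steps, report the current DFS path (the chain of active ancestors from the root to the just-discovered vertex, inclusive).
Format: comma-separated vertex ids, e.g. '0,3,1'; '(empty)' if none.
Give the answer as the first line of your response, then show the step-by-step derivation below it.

2,7,3,5

step 1: discover 2; path=2; order=2
step 2: discover 7; path=2>7; order=2,7
step 3: discover 3; path=2>7>3; order=2,7,3
step 4: discover 5; path=2>7>3>5; order=2,7,3,5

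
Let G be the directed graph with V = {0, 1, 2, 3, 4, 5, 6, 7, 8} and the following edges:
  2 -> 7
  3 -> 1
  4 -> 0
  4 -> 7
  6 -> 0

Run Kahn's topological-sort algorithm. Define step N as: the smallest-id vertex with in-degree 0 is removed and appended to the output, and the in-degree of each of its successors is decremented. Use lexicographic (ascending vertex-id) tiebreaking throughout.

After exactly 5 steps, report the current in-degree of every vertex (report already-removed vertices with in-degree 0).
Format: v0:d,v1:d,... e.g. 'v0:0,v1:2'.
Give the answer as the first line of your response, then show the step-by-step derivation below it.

v0:1,v1:0,v2:0,v3:0,v4:0,v5:0,v6:0,v7:0,v8:0

step 1: output 2; order=[2]; indeg=(2,1,0,0,0,0,0,1,0)
step 2: output 3; order=[2,3]; indeg=(2,0,0,0,0,0,0,1,0)
step 3: output 1; order=[2,3,1]; indeg=(2,0,0,0,0,0,0,1,0)
step 4: output 4; order=[2,3,1,4]; indeg=(1,0,0,0,0,0,0,0,0)
step 5: output 5; order=[2,3,1,4,5]; indeg=(1,0,0,0,0,0,0,0,0)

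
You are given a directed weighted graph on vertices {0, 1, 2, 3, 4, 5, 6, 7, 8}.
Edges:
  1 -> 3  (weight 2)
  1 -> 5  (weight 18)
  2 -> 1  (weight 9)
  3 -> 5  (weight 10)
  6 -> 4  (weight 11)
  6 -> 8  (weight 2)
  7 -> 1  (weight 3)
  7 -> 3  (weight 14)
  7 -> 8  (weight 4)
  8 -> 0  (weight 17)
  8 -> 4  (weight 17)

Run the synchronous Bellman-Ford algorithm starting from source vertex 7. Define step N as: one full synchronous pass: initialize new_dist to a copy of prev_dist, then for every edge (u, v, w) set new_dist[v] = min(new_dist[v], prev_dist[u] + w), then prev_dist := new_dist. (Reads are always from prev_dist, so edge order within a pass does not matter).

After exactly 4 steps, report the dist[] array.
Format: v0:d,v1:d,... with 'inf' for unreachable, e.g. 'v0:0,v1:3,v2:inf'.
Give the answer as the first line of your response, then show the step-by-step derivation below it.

v0:21,v1:3,v2:inf,v3:5,v4:21,v5:15,v6:inf,v7:0,v8:4

step 1: dist = v0:inf,v1:3,v2:inf,v3:14,v4:inf,v5:inf,v6:inf,v7:0,v8:4
step 2: dist = v0:21,v1:3,v2:inf,v3:5,v4:21,v5:21,v6:inf,v7:0,v8:4
step 3: dist = v0:21,v1:3,v2:inf,v3:5,v4:21,v5:15,v6:inf,v7:0,v8:4
step 4: dist = v0:21,v1:3,v2:inf,v3:5,v4:21,v5:15,v6:inf,v7:0,v8:4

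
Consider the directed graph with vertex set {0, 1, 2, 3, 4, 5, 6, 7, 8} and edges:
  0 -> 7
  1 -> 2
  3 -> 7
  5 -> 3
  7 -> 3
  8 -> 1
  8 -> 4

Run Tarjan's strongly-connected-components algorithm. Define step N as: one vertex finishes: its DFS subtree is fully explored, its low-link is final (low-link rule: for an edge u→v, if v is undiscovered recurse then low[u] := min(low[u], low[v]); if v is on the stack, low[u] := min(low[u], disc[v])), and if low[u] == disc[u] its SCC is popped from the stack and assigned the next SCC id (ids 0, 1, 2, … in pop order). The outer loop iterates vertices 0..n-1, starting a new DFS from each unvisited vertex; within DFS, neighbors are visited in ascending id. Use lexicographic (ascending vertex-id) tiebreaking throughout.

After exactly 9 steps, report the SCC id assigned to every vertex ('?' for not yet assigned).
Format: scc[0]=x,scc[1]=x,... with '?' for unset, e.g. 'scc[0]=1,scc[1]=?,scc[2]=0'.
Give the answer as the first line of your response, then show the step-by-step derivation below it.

scc[0]=1,scc[1]=3,scc[2]=2,scc[3]=0,scc[4]=4,scc[5]=5,scc[6]=6,scc[7]=0,scc[8]=7

step 1: low=(low[0]=0,low[1]=?,low[2]=?,low[3]=1,low[4]=?,low[5]=?,low[6]=?,low[7]=1,low[8]=?); scc=(scc[0]=?,scc[1]=?,scc[2]=?,scc[3]=?,scc[4]=?,scc[5]=?,scc[6]=?,scc[7]=?,scc[8]=?)
step 2: low=(low[0]=0,low[1]=?,low[2]=?,low[3]=1,low[4]=?,low[5]=?,low[6]=?,low[7]=1,low[8]=?); scc=(scc[0]=?,scc[1]=?,scc[2]=?,scc[3]=0,scc[4]=?,scc[5]=?,scc[6]=?,scc[7]=0,scc[8]=?)
step 3: low=(low[0]=0,low[1]=?,low[2]=?,low[3]=1,low[4]=?,low[5]=?,low[6]=?,low[7]=1,low[8]=?); scc=(scc[0]=1,scc[1]=?,scc[2]=?,scc[3]=0,scc[4]=?,scc[5]=?,scc[6]=?,scc[7]=0,scc[8]=?)
step 4: low=(low[0]=0,low[1]=3,low[2]=4,low[3]=1,low[4]=?,low[5]=?,low[6]=?,low[7]=1,low[8]=?); scc=(scc[0]=1,scc[1]=?,scc[2]=2,scc[3]=0,scc[4]=?,scc[5]=?,scc[6]=?,scc[7]=0,scc[8]=?)
step 5: low=(low[0]=0,low[1]=3,low[2]=4,low[3]=1,low[4]=?,low[5]=?,low[6]=?,low[7]=1,low[8]=?); scc=(scc[0]=1,scc[1]=3,scc[2]=2,scc[3]=0,scc[4]=?,scc[5]=?,scc[6]=?,scc[7]=0,scc[8]=?)
step 6: low=(low[0]=0,low[1]=3,low[2]=4,low[3]=1,low[4]=5,low[5]=?,low[6]=?,low[7]=1,low[8]=?); scc=(scc[0]=1,scc[1]=3,scc[2]=2,scc[3]=0,scc[4]=4,scc[5]=?,scc[6]=?,scc[7]=0,scc[8]=?)
step 7: low=(low[0]=0,low[1]=3,low[2]=4,low[3]=1,low[4]=5,low[5]=6,low[6]=?,low[7]=1,low[8]=?); scc=(scc[0]=1,scc[1]=3,scc[2]=2,scc[3]=0,scc[4]=4,scc[5]=5,scc[6]=?,scc[7]=0,scc[8]=?)
step 8: low=(low[0]=0,low[1]=3,low[2]=4,low[3]=1,low[4]=5,low[5]=6,low[6]=7,low[7]=1,low[8]=?); scc=(scc[0]=1,scc[1]=3,scc[2]=2,scc[3]=0,scc[4]=4,scc[5]=5,scc[6]=6,scc[7]=0,scc[8]=?)
step 9: low=(low[0]=0,low[1]=3,low[2]=4,low[3]=1,low[4]=5,low[5]=6,low[6]=7,low[7]=1,low[8]=8); scc=(scc[0]=1,scc[1]=3,scc[2]=2,scc[3]=0,scc[4]=4,scc[5]=5,scc[6]=6,scc[7]=0,scc[8]=7)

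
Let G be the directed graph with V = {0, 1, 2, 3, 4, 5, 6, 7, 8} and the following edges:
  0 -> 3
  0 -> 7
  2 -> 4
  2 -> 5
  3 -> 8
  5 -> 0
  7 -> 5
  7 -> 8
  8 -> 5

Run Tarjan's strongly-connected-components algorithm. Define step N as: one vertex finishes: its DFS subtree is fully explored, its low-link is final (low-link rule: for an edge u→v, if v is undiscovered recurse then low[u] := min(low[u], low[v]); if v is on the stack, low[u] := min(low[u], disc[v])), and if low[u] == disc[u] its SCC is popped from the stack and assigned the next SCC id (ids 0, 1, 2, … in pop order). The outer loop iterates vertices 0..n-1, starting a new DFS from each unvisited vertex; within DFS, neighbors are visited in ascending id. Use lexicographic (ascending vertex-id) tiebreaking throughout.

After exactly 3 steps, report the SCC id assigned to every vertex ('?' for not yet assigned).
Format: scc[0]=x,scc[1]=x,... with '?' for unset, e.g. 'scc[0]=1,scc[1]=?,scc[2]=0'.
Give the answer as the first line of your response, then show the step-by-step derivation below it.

scc[0]=?,scc[1]=?,scc[2]=?,scc[3]=?,scc[4]=?,scc[5]=?,scc[6]=?,scc[7]=?,scc[8]=?

step 1: low=(low[0]=0,low[1]=?,low[2]=?,low[3]=1,low[4]=?,low[5]=0,low[6]=?,low[7]=?,low[8]=2); scc=(scc[0]=?,scc[1]=?,scc[2]=?,scc[3]=?,scc[4]=?,scc[5]=?,scc[6]=?,scc[7]=?,scc[8]=?)
step 2: low=(low[0]=0,low[1]=?,low[2]=?,low[3]=1,low[4]=?,low[5]=0,low[6]=?,low[7]=?,low[8]=0); scc=(scc[0]=?,scc[1]=?,scc[2]=?,scc[3]=?,scc[4]=?,scc[5]=?,scc[6]=?,scc[7]=?,scc[8]=?)
step 3: low=(low[0]=0,low[1]=?,low[2]=?,low[3]=0,low[4]=?,low[5]=0,low[6]=?,low[7]=?,low[8]=0); scc=(scc[0]=?,scc[1]=?,scc[2]=?,scc[3]=?,scc[4]=?,scc[5]=?,scc[6]=?,scc[7]=?,scc[8]=?)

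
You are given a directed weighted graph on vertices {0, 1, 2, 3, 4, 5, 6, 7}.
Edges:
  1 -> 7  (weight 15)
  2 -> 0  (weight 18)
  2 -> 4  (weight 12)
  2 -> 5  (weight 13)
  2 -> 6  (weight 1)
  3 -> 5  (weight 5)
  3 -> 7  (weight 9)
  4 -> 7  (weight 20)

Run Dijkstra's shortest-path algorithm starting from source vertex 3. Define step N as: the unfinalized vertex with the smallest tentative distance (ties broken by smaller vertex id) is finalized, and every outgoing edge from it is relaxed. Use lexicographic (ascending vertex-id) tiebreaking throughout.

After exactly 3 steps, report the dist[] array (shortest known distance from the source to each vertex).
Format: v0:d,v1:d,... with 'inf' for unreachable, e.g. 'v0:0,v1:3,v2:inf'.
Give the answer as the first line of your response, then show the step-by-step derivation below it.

v0:inf,v1:inf,v2:inf,v3:0,v4:inf,v5:5,v6:inf,v7:9

step 1: dist = v0:inf,v1:inf,v2:inf,v3:0,v4:inf,v5:5,v6:inf,v7:9
step 2: dist = v0:inf,v1:inf,v2:inf,v3:0,v4:inf,v5:5,v6:inf,v7:9
step 3: dist = v0:inf,v1:inf,v2:inf,v3:0,v4:inf,v5:5,v6:inf,v7:9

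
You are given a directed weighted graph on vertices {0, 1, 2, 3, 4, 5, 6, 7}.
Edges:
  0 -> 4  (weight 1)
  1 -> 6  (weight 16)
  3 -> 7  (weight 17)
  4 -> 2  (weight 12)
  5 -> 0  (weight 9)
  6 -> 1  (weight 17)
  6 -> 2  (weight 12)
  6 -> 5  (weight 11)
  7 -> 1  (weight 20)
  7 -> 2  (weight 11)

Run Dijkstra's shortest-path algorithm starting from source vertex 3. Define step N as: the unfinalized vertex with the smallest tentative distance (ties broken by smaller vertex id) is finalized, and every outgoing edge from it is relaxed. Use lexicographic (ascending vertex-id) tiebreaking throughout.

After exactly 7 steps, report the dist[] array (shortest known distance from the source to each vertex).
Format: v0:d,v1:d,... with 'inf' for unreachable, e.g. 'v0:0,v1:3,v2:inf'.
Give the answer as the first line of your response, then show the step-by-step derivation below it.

v0:73,v1:37,v2:28,v3:0,v4:74,v5:64,v6:53,v7:17

step 1: dist = v0:inf,v1:inf,v2:inf,v3:0,v4:inf,v5:inf,v6:inf,v7:17
step 2: dist = v0:inf,v1:37,v2:28,v3:0,v4:inf,v5:inf,v6:inf,v7:17
step 3: dist = v0:inf,v1:37,v2:28,v3:0,v4:inf,v5:inf,v6:inf,v7:17
step 4: dist = v0:inf,v1:37,v2:28,v3:0,v4:inf,v5:inf,v6:53,v7:17
step 5: dist = v0:inf,v1:37,v2:28,v3:0,v4:inf,v5:64,v6:53,v7:17
step 6: dist = v0:73,v1:37,v2:28,v3:0,v4:inf,v5:64,v6:53,v7:17
step 7: dist = v0:73,v1:37,v2:28,v3:0,v4:74,v5:64,v6:53,v7:17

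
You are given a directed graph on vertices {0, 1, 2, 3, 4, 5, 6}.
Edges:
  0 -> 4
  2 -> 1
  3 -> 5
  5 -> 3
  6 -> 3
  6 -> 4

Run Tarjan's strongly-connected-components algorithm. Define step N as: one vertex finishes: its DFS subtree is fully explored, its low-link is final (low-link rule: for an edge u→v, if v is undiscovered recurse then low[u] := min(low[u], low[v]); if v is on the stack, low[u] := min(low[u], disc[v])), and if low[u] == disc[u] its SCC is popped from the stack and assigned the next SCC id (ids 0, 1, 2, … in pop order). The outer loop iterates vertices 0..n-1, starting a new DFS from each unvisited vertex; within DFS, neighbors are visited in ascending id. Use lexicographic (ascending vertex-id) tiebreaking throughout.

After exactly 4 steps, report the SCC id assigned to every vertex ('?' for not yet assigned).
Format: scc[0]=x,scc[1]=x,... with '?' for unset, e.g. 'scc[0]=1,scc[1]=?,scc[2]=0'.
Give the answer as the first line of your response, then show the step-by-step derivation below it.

scc[0]=1,scc[1]=2,scc[2]=3,scc[3]=?,scc[4]=0,scc[5]=?,scc[6]=?

step 1: low=(low[0]=0,low[1]=?,low[2]=?,low[3]=?,low[4]=1,low[5]=?,low[6]=?); scc=(scc[0]=?,scc[1]=?,scc[2]=?,scc[3]=?,scc[4]=0,scc[5]=?,scc[6]=?)
step 2: low=(low[0]=0,low[1]=?,low[2]=?,low[3]=?,low[4]=1,low[5]=?,low[6]=?); scc=(scc[0]=1,scc[1]=?,scc[2]=?,scc[3]=?,scc[4]=0,scc[5]=?,scc[6]=?)
step 3: low=(low[0]=0,low[1]=2,low[2]=?,low[3]=?,low[4]=1,low[5]=?,low[6]=?); scc=(scc[0]=1,scc[1]=2,scc[2]=?,scc[3]=?,scc[4]=0,scc[5]=?,scc[6]=?)
step 4: low=(low[0]=0,low[1]=2,low[2]=3,low[3]=?,low[4]=1,low[5]=?,low[6]=?); scc=(scc[0]=1,scc[1]=2,scc[2]=3,scc[3]=?,scc[4]=0,scc[5]=?,scc[6]=?)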